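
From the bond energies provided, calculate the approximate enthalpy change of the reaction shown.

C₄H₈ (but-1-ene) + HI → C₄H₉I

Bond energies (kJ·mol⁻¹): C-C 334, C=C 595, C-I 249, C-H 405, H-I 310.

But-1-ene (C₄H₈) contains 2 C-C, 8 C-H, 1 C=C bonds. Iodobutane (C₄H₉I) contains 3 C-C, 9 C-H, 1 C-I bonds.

ΔH ≈ −83 kJ

Bonds broken (reactants):
  C-C: 2 × 334 = 668
  C-H: 8 × 405 = 3240
  C=C: 1 × 595 = 595
  H-I: 1 × 310 = 310
  Σ(broken) = 4813 kJ
Bonds formed (products):
  C-C: 3 × 334 = 1002
  C-H: 9 × 405 = 3645
  C-I: 1 × 249 = 249
  Σ(formed) = 4896 kJ
ΔH = Σ(broken) − Σ(formed) = 4813 − 4896 = −83 kJ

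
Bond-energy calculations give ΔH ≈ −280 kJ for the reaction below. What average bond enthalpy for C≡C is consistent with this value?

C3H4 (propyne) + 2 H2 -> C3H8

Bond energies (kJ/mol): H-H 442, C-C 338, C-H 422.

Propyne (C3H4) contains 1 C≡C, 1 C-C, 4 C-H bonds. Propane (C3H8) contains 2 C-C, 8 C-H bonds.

D(C≡C) ≈ 862 kJ/mol

Let D be the C≡C bond energy.
Σ(broken) = 1×D + 1×338 + 4×422 + 2×442 = 2910 + D
Σ(formed) = 2×338 + 8×422 = 4052
ΔH = Σ(broken) − Σ(formed) = (2910 + D) − (4052) = −1142 + D
Setting this equal to −280 kJ gives D = 862 kJ/mol.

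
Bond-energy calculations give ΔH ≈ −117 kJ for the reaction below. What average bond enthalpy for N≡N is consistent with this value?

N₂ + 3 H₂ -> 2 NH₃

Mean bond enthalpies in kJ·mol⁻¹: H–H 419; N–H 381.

Let D be the N≡N bond energy.
Σ(broken) = 3×419 + 1×D = 1257 + D
Σ(formed) = 6×381 = 2286
ΔH = Σ(broken) − Σ(formed) = (1257 + D) − (2286) = −1029 + D
Setting this equal to −117 kJ gives D = 912 kJ/mol.

D(N≡N) ≈ 912 kJ/mol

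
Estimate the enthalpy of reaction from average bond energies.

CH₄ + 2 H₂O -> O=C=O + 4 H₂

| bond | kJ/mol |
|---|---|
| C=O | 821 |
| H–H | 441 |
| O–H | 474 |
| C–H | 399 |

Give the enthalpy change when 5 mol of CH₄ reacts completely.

ΔH = +430 kJ

Bonds broken (reactants):
  C–H: 4 × 399 = 1596
  O–H: 4 × 474 = 1896
  Σ(broken) = 3492 kJ
Bonds formed (products):
  C=O: 2 × 821 = 1642
  H–H: 4 × 441 = 1764
  Σ(formed) = 3406 kJ
ΔH = Σ(broken) − Σ(formed) = 3492 − 3406 = +86 kJ
For 5× the reaction as written: 5 × (+86) = +430 kJ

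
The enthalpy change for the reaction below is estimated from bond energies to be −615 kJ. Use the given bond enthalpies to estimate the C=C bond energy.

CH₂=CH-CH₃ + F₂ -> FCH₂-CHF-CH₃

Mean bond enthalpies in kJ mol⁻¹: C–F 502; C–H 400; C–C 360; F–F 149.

Let D be the C=C bond energy.
Σ(broken) = 1×360 + 6×400 + 1×D + 1×149 = 2909 + D
Σ(formed) = 2×360 + 2×502 + 6×400 = 4124
ΔH = Σ(broken) − Σ(formed) = (2909 + D) − (4124) = −1215 + D
Setting this equal to −615 kJ gives D = 600 kJ/mol.

D(C=C) ≈ 600 kJ/mol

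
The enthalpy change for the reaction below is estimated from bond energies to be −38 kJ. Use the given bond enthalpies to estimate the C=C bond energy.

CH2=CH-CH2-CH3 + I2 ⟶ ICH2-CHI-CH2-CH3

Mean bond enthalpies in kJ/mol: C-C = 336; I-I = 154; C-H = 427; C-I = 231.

D(C=C) ≈ 606 kJ/mol

Let D be the C=C bond energy.
Σ(broken) = 2×336 + 8×427 + 1×D + 1×154 = 4242 + D
Σ(formed) = 3×336 + 8×427 + 2×231 = 4886
ΔH = Σ(broken) − Σ(formed) = (4242 + D) − (4886) = −644 + D
Setting this equal to −38 kJ gives D = 606 kJ/mol.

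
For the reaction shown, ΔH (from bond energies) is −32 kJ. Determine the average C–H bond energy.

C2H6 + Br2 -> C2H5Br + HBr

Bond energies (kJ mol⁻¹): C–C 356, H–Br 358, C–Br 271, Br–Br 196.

D(C–H) ≈ 401 kJ/mol

Let D be the C–H bond energy.
Σ(broken) = 1×196 + 1×356 + 6×D = 552 + 6D
Σ(formed) = 1×271 + 1×356 + 5×D + 1×358 = 985 + 5D
ΔH = Σ(broken) − Σ(formed) = (552 + 6D) − (985 + 5D) = −433 + D
Setting this equal to −32 kJ gives D = 401 kJ/mol.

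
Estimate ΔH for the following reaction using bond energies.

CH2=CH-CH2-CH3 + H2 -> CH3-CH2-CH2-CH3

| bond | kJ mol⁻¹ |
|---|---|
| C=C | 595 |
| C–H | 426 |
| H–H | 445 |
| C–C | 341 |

ΔH ≈ −153 kJ

Bonds broken (reactants):
  C–C: 2 × 341 = 682
  C–H: 8 × 426 = 3408
  C=C: 1 × 595 = 595
  H–H: 1 × 445 = 445
  Σ(broken) = 5130 kJ
Bonds formed (products):
  C–C: 3 × 341 = 1023
  C–H: 10 × 426 = 4260
  Σ(formed) = 5283 kJ
ΔH = Σ(broken) − Σ(formed) = 5130 − 5283 = −153 kJ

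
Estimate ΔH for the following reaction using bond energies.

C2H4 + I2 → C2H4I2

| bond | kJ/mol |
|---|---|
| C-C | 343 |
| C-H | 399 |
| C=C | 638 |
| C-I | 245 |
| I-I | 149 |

ΔH ≈ −46 kJ

Bonds broken (reactants):
  C-H: 4 × 399 = 1596
  C=C: 1 × 638 = 638
  I-I: 1 × 149 = 149
  Σ(broken) = 2383 kJ
Bonds formed (products):
  C-C: 1 × 343 = 343
  C-H: 4 × 399 = 1596
  C-I: 2 × 245 = 490
  Σ(formed) = 2429 kJ
ΔH = Σ(broken) − Σ(formed) = 2383 − 2429 = −46 kJ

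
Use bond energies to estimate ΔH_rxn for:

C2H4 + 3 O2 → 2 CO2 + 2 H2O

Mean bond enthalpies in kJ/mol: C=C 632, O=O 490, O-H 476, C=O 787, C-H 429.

Bonds broken (reactants):
  C-H: 4 × 429 = 1716
  C=C: 1 × 632 = 632
  O=O: 3 × 490 = 1470
  Σ(broken) = 3818 kJ
Bonds formed (products):
  C=O: 4 × 787 = 3148
  O-H: 4 × 476 = 1904
  Σ(formed) = 5052 kJ
ΔH = Σ(broken) − Σ(formed) = 3818 − 5052 = −1234 kJ

ΔH ≈ −1234 kJ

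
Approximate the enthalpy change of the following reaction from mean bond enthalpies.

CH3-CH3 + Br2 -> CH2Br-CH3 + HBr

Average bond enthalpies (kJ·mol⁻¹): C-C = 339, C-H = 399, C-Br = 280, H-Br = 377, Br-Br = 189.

ΔH ≈ −69 kJ

Bonds broken (reactants):
  Br-Br: 1 × 189 = 189
  C-C: 1 × 339 = 339
  C-H: 6 × 399 = 2394
  Σ(broken) = 2922 kJ
Bonds formed (products):
  C-Br: 1 × 280 = 280
  C-C: 1 × 339 = 339
  C-H: 5 × 399 = 1995
  H-Br: 1 × 377 = 377
  Σ(formed) = 2991 kJ
ΔH = Σ(broken) − Σ(formed) = 2922 − 2991 = −69 kJ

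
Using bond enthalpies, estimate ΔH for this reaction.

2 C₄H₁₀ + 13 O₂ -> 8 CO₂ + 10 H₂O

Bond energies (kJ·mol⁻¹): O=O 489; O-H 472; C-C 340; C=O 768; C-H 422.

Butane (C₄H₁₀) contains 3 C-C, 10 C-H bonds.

ΔH ≈ −4891 kJ

Bonds broken (reactants):
  C-C: 6 × 340 = 2040
  C-H: 20 × 422 = 8440
  O=O: 13 × 489 = 6357
  Σ(broken) = 16837 kJ
Bonds formed (products):
  C=O: 16 × 768 = 12288
  O-H: 20 × 472 = 9440
  Σ(formed) = 21728 kJ
ΔH = Σ(broken) − Σ(formed) = 16837 − 21728 = −4891 kJ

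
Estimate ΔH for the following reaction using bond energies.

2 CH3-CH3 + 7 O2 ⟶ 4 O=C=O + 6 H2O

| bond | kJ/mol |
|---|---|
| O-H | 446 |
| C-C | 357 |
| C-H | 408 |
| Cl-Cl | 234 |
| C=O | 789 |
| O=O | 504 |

Bonds broken (reactants):
  C-C: 2 × 357 = 714
  C-H: 12 × 408 = 4896
  O=O: 7 × 504 = 3528
  Σ(broken) = 9138 kJ
Bonds formed (products):
  C=O: 8 × 789 = 6312
  O-H: 12 × 446 = 5352
  Σ(formed) = 11664 kJ
ΔH = Σ(broken) − Σ(formed) = 9138 − 11664 = −2526 kJ

ΔH ≈ −2526 kJ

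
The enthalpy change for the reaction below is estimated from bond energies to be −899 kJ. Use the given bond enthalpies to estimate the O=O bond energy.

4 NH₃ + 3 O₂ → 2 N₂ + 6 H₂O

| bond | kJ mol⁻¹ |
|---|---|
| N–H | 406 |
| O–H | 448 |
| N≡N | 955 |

D(O=O) ≈ 505 kJ/mol

Let D be the O=O bond energy.
Σ(broken) = 12×406 + 3×D = 4872 + 3D
Σ(formed) = 2×955 + 12×448 = 7286
ΔH = Σ(broken) − Σ(formed) = (4872 + 3D) − (7286) = −2414 + 3D
Setting this equal to −899 kJ gives 3D = 1515, so D = 505 kJ/mol.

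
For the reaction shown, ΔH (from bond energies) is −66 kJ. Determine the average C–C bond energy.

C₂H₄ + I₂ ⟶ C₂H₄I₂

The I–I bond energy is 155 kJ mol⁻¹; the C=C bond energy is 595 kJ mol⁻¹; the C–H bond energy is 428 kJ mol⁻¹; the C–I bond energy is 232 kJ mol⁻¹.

D(C–C) ≈ 352 kJ/mol

Let D be the C–C bond energy.
Σ(broken) = 4×428 + 1×595 + 1×155 = 2462
Σ(formed) = 1×D + 4×428 + 2×232 = 2176 + D
ΔH = Σ(broken) − Σ(formed) = (2462) − (2176 + D) = +286 − D
Setting this equal to −66 kJ gives D = 352 kJ/mol.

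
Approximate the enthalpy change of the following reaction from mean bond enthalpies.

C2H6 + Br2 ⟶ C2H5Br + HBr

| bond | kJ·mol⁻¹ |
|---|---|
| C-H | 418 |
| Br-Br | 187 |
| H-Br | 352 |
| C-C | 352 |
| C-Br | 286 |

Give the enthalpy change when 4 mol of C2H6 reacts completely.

Bonds broken (reactants):
  Br-Br: 1 × 187 = 187
  C-C: 1 × 352 = 352
  C-H: 6 × 418 = 2508
  Σ(broken) = 3047 kJ
Bonds formed (products):
  C-Br: 1 × 286 = 286
  C-C: 1 × 352 = 352
  C-H: 5 × 418 = 2090
  H-Br: 1 × 352 = 352
  Σ(formed) = 3080 kJ
ΔH = Σ(broken) − Σ(formed) = 3047 − 3080 = −33 kJ
For 4× the reaction as written: 4 × (−33) = −132 kJ

ΔH = −132 kJ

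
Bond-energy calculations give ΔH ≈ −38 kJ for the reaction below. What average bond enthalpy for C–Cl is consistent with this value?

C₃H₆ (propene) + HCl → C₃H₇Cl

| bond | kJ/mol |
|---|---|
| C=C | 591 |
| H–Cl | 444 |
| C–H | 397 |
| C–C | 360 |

Let D be the C–Cl bond energy.
Σ(broken) = 1×360 + 6×397 + 1×591 + 1×444 = 3777
Σ(formed) = 2×360 + 1×D + 7×397 = 3499 + D
ΔH = Σ(broken) − Σ(formed) = (3777) − (3499 + D) = +278 − D
Setting this equal to −38 kJ gives D = 316 kJ/mol.

D(C–Cl) ≈ 316 kJ/mol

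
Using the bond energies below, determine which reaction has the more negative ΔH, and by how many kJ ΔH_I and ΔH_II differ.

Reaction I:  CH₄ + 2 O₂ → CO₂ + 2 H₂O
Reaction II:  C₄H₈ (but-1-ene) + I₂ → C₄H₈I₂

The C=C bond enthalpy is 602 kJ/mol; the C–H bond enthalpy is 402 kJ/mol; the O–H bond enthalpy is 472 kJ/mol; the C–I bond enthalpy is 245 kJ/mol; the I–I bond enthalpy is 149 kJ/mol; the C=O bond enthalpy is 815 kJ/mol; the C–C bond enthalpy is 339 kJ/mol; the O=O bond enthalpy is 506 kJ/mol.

Reaction I:
  Bonds broken (reactants):
    C–H: 4 × 402 = 1608
    O=O: 2 × 506 = 1012
    Σ(broken) = 2620 kJ
  Bonds formed (products):
    C=O: 2 × 815 = 1630
    O–H: 4 × 472 = 1888
    Σ(formed) = 3518 kJ
  ΔH_I = 2620 − 3518 = −898 kJ
Reaction II:
  Bonds broken (reactants):
    C–C: 2 × 339 = 678
    C–H: 8 × 402 = 3216
    C=C: 1 × 602 = 602
    I–I: 1 × 149 = 149
    Σ(broken) = 4645 kJ
  Bonds formed (products):
    C–C: 3 × 339 = 1017
    C–H: 8 × 402 = 3216
    C–I: 2 × 245 = 490
    Σ(formed) = 4723 kJ
  ΔH_II = 4645 − 4723 = −78 kJ
ΔH_I − ΔH_II = −820 kJ, so reaction I has the more negative ΔH; |ΔH_I − ΔH_II| = 820 kJ.

Reaction I, by 820 kJ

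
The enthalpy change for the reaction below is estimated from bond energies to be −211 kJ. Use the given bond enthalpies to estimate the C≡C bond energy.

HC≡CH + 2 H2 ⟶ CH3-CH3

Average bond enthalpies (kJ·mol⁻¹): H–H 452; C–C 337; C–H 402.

D(C≡C) ≈ 830 kJ/mol

Let D be the C≡C bond energy.
Σ(broken) = 1×D + 2×402 + 2×452 = 1708 + D
Σ(formed) = 1×337 + 6×402 = 2749
ΔH = Σ(broken) − Σ(formed) = (1708 + D) − (2749) = −1041 + D
Setting this equal to −211 kJ gives D = 830 kJ/mol.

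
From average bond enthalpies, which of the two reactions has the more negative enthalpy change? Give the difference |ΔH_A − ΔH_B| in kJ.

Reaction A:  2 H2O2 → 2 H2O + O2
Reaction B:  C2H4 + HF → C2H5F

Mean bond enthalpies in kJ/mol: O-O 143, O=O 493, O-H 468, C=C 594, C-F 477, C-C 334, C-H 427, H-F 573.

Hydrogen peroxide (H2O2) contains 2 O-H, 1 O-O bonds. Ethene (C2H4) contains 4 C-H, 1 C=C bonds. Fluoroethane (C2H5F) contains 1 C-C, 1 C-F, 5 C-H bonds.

Reaction A, by 136 kJ

Reaction A:
  Bonds broken (reactants):
    O-H: 4 × 468 = 1872
    O-O: 2 × 143 = 286
    Σ(broken) = 2158 kJ
  Bonds formed (products):
    O-H: 4 × 468 = 1872
    O=O: 1 × 493 = 493
    Σ(formed) = 2365 kJ
  ΔH_A = 2158 − 2365 = −207 kJ
Reaction B:
  Bonds broken (reactants):
    C-H: 4 × 427 = 1708
    C=C: 1 × 594 = 594
    H-F: 1 × 573 = 573
    Σ(broken) = 2875 kJ
  Bonds formed (products):
    C-C: 1 × 334 = 334
    C-F: 1 × 477 = 477
    C-H: 5 × 427 = 2135
    Σ(formed) = 2946 kJ
  ΔH_B = 2875 − 2946 = −71 kJ
ΔH_A − ΔH_B = −136 kJ, so reaction A has the more negative ΔH; |ΔH_A − ΔH_B| = 136 kJ.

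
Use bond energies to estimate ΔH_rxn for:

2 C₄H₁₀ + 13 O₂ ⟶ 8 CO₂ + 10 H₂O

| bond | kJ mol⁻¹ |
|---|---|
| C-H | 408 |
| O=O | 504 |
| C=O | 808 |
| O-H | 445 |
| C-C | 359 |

Bonds broken (reactants):
  C-C: 6 × 359 = 2154
  C-H: 20 × 408 = 8160
  O=O: 13 × 504 = 6552
  Σ(broken) = 16866 kJ
Bonds formed (products):
  C=O: 16 × 808 = 12928
  O-H: 20 × 445 = 8900
  Σ(formed) = 21828 kJ
ΔH = Σ(broken) − Σ(formed) = 16866 − 21828 = −4962 kJ

ΔH ≈ −4962 kJ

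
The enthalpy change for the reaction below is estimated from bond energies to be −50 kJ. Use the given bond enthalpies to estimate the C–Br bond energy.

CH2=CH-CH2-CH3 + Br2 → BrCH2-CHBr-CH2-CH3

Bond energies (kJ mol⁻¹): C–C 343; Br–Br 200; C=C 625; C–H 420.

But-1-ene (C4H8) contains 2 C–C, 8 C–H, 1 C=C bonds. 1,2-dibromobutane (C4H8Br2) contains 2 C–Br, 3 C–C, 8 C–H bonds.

D(C–Br) ≈ 266 kJ/mol

Let D be the C–Br bond energy.
Σ(broken) = 1×200 + 2×343 + 8×420 + 1×625 = 4871
Σ(formed) = 2×D + 3×343 + 8×420 = 4389 + 2D
ΔH = Σ(broken) − Σ(formed) = (4871) − (4389 + 2D) = +482 − 2D
Setting this equal to −50 kJ gives 2D = 532, so D = 266 kJ/mol.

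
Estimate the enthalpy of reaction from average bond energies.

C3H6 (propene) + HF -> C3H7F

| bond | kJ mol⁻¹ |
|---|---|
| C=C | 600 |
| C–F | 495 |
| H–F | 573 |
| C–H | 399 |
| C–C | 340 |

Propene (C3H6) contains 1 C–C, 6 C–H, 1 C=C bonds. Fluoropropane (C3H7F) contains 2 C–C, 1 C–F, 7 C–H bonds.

ΔH ≈ −61 kJ

Bonds broken (reactants):
  C–C: 1 × 340 = 340
  C–H: 6 × 399 = 2394
  C=C: 1 × 600 = 600
  H–F: 1 × 573 = 573
  Σ(broken) = 3907 kJ
Bonds formed (products):
  C–C: 2 × 340 = 680
  C–F: 1 × 495 = 495
  C–H: 7 × 399 = 2793
  Σ(formed) = 3968 kJ
ΔH = Σ(broken) − Σ(formed) = 3907 − 3968 = −61 kJ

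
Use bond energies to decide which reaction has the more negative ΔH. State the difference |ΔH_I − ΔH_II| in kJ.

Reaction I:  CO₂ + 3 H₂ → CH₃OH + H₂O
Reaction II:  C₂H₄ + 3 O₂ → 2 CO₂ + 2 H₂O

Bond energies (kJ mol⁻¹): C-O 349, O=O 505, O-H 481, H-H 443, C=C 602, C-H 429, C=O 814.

Reaction I:
  Bonds broken (reactants):
    C=O: 2 × 814 = 1628
    H-H: 3 × 443 = 1329
    Σ(broken) = 2957 kJ
  Bonds formed (products):
    C-H: 3 × 429 = 1287
    C-O: 1 × 349 = 349
    O-H: 3 × 481 = 1443
    Σ(formed) = 3079 kJ
  ΔH_I = 2957 − 3079 = −122 kJ
Reaction II:
  Bonds broken (reactants):
    C-H: 4 × 429 = 1716
    C=C: 1 × 602 = 602
    O=O: 3 × 505 = 1515
    Σ(broken) = 3833 kJ
  Bonds formed (products):
    C=O: 4 × 814 = 3256
    O-H: 4 × 481 = 1924
    Σ(formed) = 5180 kJ
  ΔH_II = 3833 − 5180 = −1347 kJ
ΔH_I − ΔH_II = +1225 kJ, so reaction II has the more negative ΔH; |ΔH_I − ΔH_II| = 1225 kJ.

Reaction II, by 1225 kJ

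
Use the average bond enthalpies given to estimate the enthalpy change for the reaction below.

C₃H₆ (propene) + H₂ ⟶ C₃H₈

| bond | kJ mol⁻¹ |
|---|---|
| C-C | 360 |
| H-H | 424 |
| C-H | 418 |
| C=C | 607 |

Bonds broken (reactants):
  C-C: 1 × 360 = 360
  C-H: 6 × 418 = 2508
  C=C: 1 × 607 = 607
  H-H: 1 × 424 = 424
  Σ(broken) = 3899 kJ
Bonds formed (products):
  C-C: 2 × 360 = 720
  C-H: 8 × 418 = 3344
  Σ(formed) = 4064 kJ
ΔH = Σ(broken) − Σ(formed) = 3899 − 4064 = −165 kJ

ΔH ≈ −165 kJ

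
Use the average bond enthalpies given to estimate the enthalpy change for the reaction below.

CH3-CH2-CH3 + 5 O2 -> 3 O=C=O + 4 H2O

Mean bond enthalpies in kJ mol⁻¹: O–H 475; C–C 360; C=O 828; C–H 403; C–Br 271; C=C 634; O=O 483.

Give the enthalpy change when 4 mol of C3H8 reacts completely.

Bonds broken (reactants):
  C–C: 2 × 360 = 720
  C–H: 8 × 403 = 3224
  O=O: 5 × 483 = 2415
  Σ(broken) = 6359 kJ
Bonds formed (products):
  C=O: 6 × 828 = 4968
  O–H: 8 × 475 = 3800
  Σ(formed) = 8768 kJ
ΔH = Σ(broken) − Σ(formed) = 6359 − 8768 = −2409 kJ
For 4× the reaction as written: 4 × (−2409) = −9636 kJ

ΔH = −9636 kJ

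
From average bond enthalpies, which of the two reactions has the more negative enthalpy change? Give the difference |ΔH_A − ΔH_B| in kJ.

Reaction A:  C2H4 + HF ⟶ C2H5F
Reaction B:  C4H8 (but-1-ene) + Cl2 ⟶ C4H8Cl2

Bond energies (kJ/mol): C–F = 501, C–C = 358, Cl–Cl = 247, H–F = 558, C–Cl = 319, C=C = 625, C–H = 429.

Reaction A:
  Bonds broken (reactants):
    C–H: 4 × 429 = 1716
    C=C: 1 × 625 = 625
    H–F: 1 × 558 = 558
    Σ(broken) = 2899 kJ
  Bonds formed (products):
    C–C: 1 × 358 = 358
    C–F: 1 × 501 = 501
    C–H: 5 × 429 = 2145
    Σ(formed) = 3004 kJ
  ΔH_A = 2899 − 3004 = −105 kJ
Reaction B:
  Bonds broken (reactants):
    C–C: 2 × 358 = 716
    C–H: 8 × 429 = 3432
    C=C: 1 × 625 = 625
    Cl–Cl: 1 × 247 = 247
    Σ(broken) = 5020 kJ
  Bonds formed (products):
    C–C: 3 × 358 = 1074
    C–Cl: 2 × 319 = 638
    C–H: 8 × 429 = 3432
    Σ(formed) = 5144 kJ
  ΔH_B = 5020 − 5144 = −124 kJ
ΔH_A − ΔH_B = +19 kJ, so reaction B has the more negative ΔH; |ΔH_A − ΔH_B| = 19 kJ.

Reaction B, by 19 kJ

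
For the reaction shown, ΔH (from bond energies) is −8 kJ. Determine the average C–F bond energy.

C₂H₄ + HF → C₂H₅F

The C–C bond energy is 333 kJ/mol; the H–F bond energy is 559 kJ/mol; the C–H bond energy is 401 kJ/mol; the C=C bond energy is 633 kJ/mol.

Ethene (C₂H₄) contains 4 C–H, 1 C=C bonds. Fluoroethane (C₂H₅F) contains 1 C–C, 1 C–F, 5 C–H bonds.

D(C–F) ≈ 466 kJ/mol

Let D be the C–F bond energy.
Σ(broken) = 4×401 + 1×633 + 1×559 = 2796
Σ(formed) = 1×333 + 1×D + 5×401 = 2338 + D
ΔH = Σ(broken) − Σ(formed) = (2796) − (2338 + D) = +458 − D
Setting this equal to −8 kJ gives D = 466 kJ/mol.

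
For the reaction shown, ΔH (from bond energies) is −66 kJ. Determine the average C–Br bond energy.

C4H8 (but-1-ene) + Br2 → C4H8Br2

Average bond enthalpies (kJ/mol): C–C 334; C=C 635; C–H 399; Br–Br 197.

Let D be the C–Br bond energy.
Σ(broken) = 1×197 + 2×334 + 8×399 + 1×635 = 4692
Σ(formed) = 2×D + 3×334 + 8×399 = 4194 + 2D
ΔH = Σ(broken) − Σ(formed) = (4692) − (4194 + 2D) = +498 − 2D
Setting this equal to −66 kJ gives 2D = 564, so D = 282 kJ/mol.

D(C–Br) ≈ 282 kJ/mol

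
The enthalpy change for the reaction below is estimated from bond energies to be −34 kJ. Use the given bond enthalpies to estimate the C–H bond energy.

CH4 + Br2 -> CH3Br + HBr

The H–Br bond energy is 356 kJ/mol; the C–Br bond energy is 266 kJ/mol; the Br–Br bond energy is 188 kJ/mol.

Let D be the C–H bond energy.
Σ(broken) = 1×188 + 4×D = 188 + 4D
Σ(formed) = 1×266 + 3×D + 1×356 = 622 + 3D
ΔH = Σ(broken) − Σ(formed) = (188 + 4D) − (622 + 3D) = −434 + D
Setting this equal to −34 kJ gives D = 400 kJ/mol.

D(C–H) ≈ 400 kJ/mol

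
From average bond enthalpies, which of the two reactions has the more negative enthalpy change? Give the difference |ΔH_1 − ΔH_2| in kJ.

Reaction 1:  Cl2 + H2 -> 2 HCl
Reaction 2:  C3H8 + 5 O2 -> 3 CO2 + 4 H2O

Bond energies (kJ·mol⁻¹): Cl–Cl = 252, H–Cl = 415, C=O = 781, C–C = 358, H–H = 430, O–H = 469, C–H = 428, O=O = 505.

Reaction 1:
  Bonds broken (reactants):
    Cl–Cl: 1 × 252 = 252
    H–H: 1 × 430 = 430
    Σ(broken) = 682 kJ
  Bonds formed (products):
    H–Cl: 2 × 415 = 830
    Σ(formed) = 830 kJ
  ΔH_1 = 682 − 830 = −148 kJ
Reaction 2:
  Bonds broken (reactants):
    C–C: 2 × 358 = 716
    C–H: 8 × 428 = 3424
    O=O: 5 × 505 = 2525
    Σ(broken) = 6665 kJ
  Bonds formed (products):
    C=O: 6 × 781 = 4686
    O–H: 8 × 469 = 3752
    Σ(formed) = 8438 kJ
  ΔH_2 = 6665 − 8438 = −1773 kJ
ΔH_1 − ΔH_2 = +1625 kJ, so reaction 2 has the more negative ΔH; |ΔH_1 − ΔH_2| = 1625 kJ.

Reaction 2, by 1625 kJ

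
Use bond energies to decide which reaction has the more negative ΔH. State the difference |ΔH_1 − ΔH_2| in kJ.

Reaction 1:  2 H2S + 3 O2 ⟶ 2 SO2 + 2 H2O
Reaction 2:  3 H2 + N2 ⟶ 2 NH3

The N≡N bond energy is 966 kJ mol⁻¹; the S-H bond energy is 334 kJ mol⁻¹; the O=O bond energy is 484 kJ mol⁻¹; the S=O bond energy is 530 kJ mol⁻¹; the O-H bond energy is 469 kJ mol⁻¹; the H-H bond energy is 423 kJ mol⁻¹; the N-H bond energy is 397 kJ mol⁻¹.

Reaction 1:
  Bonds broken (reactants):
    O=O: 3 × 484 = 1452
    S-H: 4 × 334 = 1336
    Σ(broken) = 2788 kJ
  Bonds formed (products):
    O-H: 4 × 469 = 1876
    S=O: 4 × 530 = 2120
    Σ(formed) = 3996 kJ
  ΔH_1 = 2788 − 3996 = −1208 kJ
Reaction 2:
  Bonds broken (reactants):
    H-H: 3 × 423 = 1269
    N≡N: 1 × 966 = 966
    Σ(broken) = 2235 kJ
  Bonds formed (products):
    N-H: 6 × 397 = 2382
    Σ(formed) = 2382 kJ
  ΔH_2 = 2235 − 2382 = −147 kJ
ΔH_1 − ΔH_2 = −1061 kJ, so reaction 1 has the more negative ΔH; |ΔH_1 − ΔH_2| = 1061 kJ.

Reaction 1, by 1061 kJ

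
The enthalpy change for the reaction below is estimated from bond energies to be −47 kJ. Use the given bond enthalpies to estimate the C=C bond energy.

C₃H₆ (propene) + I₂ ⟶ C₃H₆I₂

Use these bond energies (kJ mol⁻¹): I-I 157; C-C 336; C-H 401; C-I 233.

Let D be the C=C bond energy.
Σ(broken) = 1×336 + 6×401 + 1×D + 1×157 = 2899 + D
Σ(formed) = 2×336 + 6×401 + 2×233 = 3544
ΔH = Σ(broken) − Σ(formed) = (2899 + D) − (3544) = −645 + D
Setting this equal to −47 kJ gives D = 598 kJ/mol.

D(C=C) ≈ 598 kJ/mol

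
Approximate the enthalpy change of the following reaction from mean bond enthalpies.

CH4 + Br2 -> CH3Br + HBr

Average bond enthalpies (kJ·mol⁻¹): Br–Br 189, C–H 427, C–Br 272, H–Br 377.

ΔH ≈ −33 kJ

Bonds broken (reactants):
  Br–Br: 1 × 189 = 189
  C–H: 4 × 427 = 1708
  Σ(broken) = 1897 kJ
Bonds formed (products):
  C–Br: 1 × 272 = 272
  C–H: 3 × 427 = 1281
  H–Br: 1 × 377 = 377
  Σ(formed) = 1930 kJ
ΔH = Σ(broken) − Σ(formed) = 1897 − 1930 = −33 kJ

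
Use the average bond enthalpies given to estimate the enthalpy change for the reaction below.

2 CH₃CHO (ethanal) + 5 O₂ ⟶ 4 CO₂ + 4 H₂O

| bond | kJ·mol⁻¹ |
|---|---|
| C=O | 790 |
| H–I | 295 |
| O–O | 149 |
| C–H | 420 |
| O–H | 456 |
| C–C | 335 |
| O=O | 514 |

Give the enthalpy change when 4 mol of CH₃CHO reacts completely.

Bonds broken (reactants):
  C–C: 2 × 335 = 670
  C–H: 8 × 420 = 3360
  C=O: 2 × 790 = 1580
  O=O: 5 × 514 = 2570
  Σ(broken) = 8180 kJ
Bonds formed (products):
  C=O: 8 × 790 = 6320
  O–H: 8 × 456 = 3648
  Σ(formed) = 9968 kJ
ΔH = Σ(broken) − Σ(formed) = 8180 − 9968 = −1788 kJ
For 2× the reaction as written: 2 × (−1788) = −3576 kJ

ΔH = −3576 kJ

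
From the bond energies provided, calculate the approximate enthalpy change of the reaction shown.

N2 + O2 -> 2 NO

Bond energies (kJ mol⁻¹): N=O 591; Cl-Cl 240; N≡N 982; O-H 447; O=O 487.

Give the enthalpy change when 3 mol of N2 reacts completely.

ΔH = +861 kJ

Bonds broken (reactants):
  N≡N: 1 × 982 = 982
  O=O: 1 × 487 = 487
  Σ(broken) = 1469 kJ
Bonds formed (products):
  N=O: 2 × 591 = 1182
  Σ(formed) = 1182 kJ
ΔH = Σ(broken) − Σ(formed) = 1469 − 1182 = +287 kJ
For 3× the reaction as written: 3 × (+287) = +861 kJ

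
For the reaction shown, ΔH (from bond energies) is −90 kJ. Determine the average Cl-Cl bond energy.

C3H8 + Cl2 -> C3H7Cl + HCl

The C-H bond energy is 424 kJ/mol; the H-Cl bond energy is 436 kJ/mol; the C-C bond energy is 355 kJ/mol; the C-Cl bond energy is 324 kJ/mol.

D(Cl-Cl) ≈ 246 kJ/mol

Let D be the Cl-Cl bond energy.
Σ(broken) = 2×355 + 8×424 + 1×D = 4102 + D
Σ(formed) = 2×355 + 1×324 + 7×424 + 1×436 = 4438
ΔH = Σ(broken) − Σ(formed) = (4102 + D) − (4438) = −336 + D
Setting this equal to −90 kJ gives D = 246 kJ/mol.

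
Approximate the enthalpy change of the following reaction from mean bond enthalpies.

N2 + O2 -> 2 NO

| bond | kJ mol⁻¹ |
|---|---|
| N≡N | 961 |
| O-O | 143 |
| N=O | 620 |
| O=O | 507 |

Bonds broken (reactants):
  N≡N: 1 × 961 = 961
  O=O: 1 × 507 = 507
  Σ(broken) = 1468 kJ
Bonds formed (products):
  N=O: 2 × 620 = 1240
  Σ(formed) = 1240 kJ
ΔH = Σ(broken) − Σ(formed) = 1468 − 1240 = +228 kJ

ΔH ≈ +228 kJ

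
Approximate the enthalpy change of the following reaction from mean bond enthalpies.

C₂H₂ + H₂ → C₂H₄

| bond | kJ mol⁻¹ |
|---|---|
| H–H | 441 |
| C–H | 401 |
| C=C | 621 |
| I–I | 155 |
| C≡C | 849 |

ΔH ≈ −133 kJ

Bonds broken (reactants):
  C≡C: 1 × 849 = 849
  C–H: 2 × 401 = 802
  H–H: 1 × 441 = 441
  Σ(broken) = 2092 kJ
Bonds formed (products):
  C–H: 4 × 401 = 1604
  C=C: 1 × 621 = 621
  Σ(formed) = 2225 kJ
ΔH = Σ(broken) − Σ(formed) = 2092 − 2225 = −133 kJ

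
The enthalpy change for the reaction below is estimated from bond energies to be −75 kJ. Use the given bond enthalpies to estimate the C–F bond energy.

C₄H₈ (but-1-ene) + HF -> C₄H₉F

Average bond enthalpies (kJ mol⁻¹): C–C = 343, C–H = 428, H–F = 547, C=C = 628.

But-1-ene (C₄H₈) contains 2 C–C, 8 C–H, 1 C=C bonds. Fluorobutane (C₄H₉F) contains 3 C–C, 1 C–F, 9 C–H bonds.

Let D be the C–F bond energy.
Σ(broken) = 2×343 + 8×428 + 1×628 + 1×547 = 5285
Σ(formed) = 3×343 + 1×D + 9×428 = 4881 + D
ΔH = Σ(broken) − Σ(formed) = (5285) − (4881 + D) = +404 − D
Setting this equal to −75 kJ gives D = 479 kJ/mol.

D(C–F) ≈ 479 kJ/mol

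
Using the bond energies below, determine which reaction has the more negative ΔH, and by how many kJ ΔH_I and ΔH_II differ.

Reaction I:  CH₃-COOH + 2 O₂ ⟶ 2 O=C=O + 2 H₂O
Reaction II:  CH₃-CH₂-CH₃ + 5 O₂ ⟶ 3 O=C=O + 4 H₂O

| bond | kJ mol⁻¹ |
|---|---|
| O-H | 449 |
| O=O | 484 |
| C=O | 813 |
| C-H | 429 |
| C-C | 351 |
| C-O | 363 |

Reaction I:
  Bonds broken (reactants):
    C-C: 1 × 351 = 351
    C-H: 3 × 429 = 1287
    C-O: 1 × 363 = 363
    C=O: 1 × 813 = 813
    O-H: 1 × 449 = 449
    O=O: 2 × 484 = 968
    Σ(broken) = 4231 kJ
  Bonds formed (products):
    C=O: 4 × 813 = 3252
    O-H: 4 × 449 = 1796
    Σ(formed) = 5048 kJ
  ΔH_I = 4231 − 5048 = −817 kJ
Reaction II:
  Bonds broken (reactants):
    C-C: 2 × 351 = 702
    C-H: 8 × 429 = 3432
    O=O: 5 × 484 = 2420
    Σ(broken) = 6554 kJ
  Bonds formed (products):
    C=O: 6 × 813 = 4878
    O-H: 8 × 449 = 3592
    Σ(formed) = 8470 kJ
  ΔH_II = 6554 − 8470 = −1916 kJ
ΔH_I − ΔH_II = +1099 kJ, so reaction II has the more negative ΔH; |ΔH_I − ΔH_II| = 1099 kJ.

Reaction II, by 1099 kJ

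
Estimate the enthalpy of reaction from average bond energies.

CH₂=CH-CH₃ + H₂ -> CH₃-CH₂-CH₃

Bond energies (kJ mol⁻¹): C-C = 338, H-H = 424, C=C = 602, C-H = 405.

ΔH ≈ −122 kJ

Bonds broken (reactants):
  C-C: 1 × 338 = 338
  C-H: 6 × 405 = 2430
  C=C: 1 × 602 = 602
  H-H: 1 × 424 = 424
  Σ(broken) = 3794 kJ
Bonds formed (products):
  C-C: 2 × 338 = 676
  C-H: 8 × 405 = 3240
  Σ(formed) = 3916 kJ
ΔH = Σ(broken) − Σ(formed) = 3794 − 3916 = −122 kJ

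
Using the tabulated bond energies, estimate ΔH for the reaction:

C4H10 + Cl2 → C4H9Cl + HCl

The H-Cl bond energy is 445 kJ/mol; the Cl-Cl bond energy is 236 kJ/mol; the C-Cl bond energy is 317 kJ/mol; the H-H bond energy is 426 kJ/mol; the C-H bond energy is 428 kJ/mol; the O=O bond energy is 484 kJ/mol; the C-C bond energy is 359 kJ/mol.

Bonds broken (reactants):
  C-C: 3 × 359 = 1077
  C-H: 10 × 428 = 4280
  Cl-Cl: 1 × 236 = 236
  Σ(broken) = 5593 kJ
Bonds formed (products):
  C-C: 3 × 359 = 1077
  C-Cl: 1 × 317 = 317
  C-H: 9 × 428 = 3852
  H-Cl: 1 × 445 = 445
  Σ(formed) = 5691 kJ
ΔH = Σ(broken) − Σ(formed) = 5593 − 5691 = −98 kJ

ΔH ≈ −98 kJ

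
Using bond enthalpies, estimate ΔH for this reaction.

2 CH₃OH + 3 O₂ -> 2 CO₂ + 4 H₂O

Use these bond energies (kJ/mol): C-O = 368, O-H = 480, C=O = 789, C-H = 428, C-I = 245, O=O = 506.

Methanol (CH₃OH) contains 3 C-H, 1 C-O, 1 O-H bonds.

Bonds broken (reactants):
  C-H: 6 × 428 = 2568
  C-O: 2 × 368 = 736
  O-H: 2 × 480 = 960
  O=O: 3 × 506 = 1518
  Σ(broken) = 5782 kJ
Bonds formed (products):
  C=O: 4 × 789 = 3156
  O-H: 8 × 480 = 3840
  Σ(formed) = 6996 kJ
ΔH = Σ(broken) − Σ(formed) = 5782 − 6996 = −1214 kJ

ΔH ≈ −1214 kJ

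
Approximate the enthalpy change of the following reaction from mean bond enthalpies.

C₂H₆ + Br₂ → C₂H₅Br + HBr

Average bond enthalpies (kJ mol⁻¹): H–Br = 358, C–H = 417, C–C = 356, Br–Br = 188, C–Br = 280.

Bonds broken (reactants):
  Br–Br: 1 × 188 = 188
  C–C: 1 × 356 = 356
  C–H: 6 × 417 = 2502
  Σ(broken) = 3046 kJ
Bonds formed (products):
  C–Br: 1 × 280 = 280
  C–C: 1 × 356 = 356
  C–H: 5 × 417 = 2085
  H–Br: 1 × 358 = 358
  Σ(formed) = 3079 kJ
ΔH = Σ(broken) − Σ(formed) = 3046 − 3079 = −33 kJ

ΔH ≈ −33 kJ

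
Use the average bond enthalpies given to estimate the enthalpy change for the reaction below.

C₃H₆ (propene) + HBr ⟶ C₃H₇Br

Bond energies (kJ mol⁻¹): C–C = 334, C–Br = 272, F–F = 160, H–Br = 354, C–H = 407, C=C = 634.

Bonds broken (reactants):
  C–C: 1 × 334 = 334
  C–H: 6 × 407 = 2442
  C=C: 1 × 634 = 634
  H–Br: 1 × 354 = 354
  Σ(broken) = 3764 kJ
Bonds formed (products):
  C–Br: 1 × 272 = 272
  C–C: 2 × 334 = 668
  C–H: 7 × 407 = 2849
  Σ(formed) = 3789 kJ
ΔH = Σ(broken) − Σ(formed) = 3764 − 3789 = −25 kJ

ΔH ≈ −25 kJ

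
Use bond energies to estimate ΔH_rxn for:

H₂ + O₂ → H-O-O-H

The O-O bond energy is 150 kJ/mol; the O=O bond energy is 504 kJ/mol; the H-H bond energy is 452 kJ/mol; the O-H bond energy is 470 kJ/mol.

Bonds broken (reactants):
  H-H: 1 × 452 = 452
  O=O: 1 × 504 = 504
  Σ(broken) = 956 kJ
Bonds formed (products):
  O-H: 2 × 470 = 940
  O-O: 1 × 150 = 150
  Σ(formed) = 1090 kJ
ΔH = Σ(broken) − Σ(formed) = 956 − 1090 = −134 kJ

ΔH ≈ −134 kJ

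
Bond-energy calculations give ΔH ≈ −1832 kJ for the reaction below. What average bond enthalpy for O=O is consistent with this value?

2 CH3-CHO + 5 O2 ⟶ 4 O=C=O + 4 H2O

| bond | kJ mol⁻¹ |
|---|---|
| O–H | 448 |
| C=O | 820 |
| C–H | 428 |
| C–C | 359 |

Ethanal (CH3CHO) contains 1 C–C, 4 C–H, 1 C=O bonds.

D(O=O) ≈ 506 kJ/mol

Let D be the O=O bond energy.
Σ(broken) = 2×359 + 8×428 + 2×820 + 5×D = 5782 + 5D
Σ(formed) = 8×820 + 8×448 = 10144
ΔH = Σ(broken) − Σ(formed) = (5782 + 5D) − (10144) = −4362 + 5D
Setting this equal to −1832 kJ gives 5D = 2530, so D = 506 kJ/mol.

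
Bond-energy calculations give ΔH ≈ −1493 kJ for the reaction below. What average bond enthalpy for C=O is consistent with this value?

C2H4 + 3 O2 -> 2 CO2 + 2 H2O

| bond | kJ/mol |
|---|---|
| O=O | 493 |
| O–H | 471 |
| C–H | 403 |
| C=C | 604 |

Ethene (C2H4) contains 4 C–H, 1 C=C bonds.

Let D be the C=O bond energy.
Σ(broken) = 4×403 + 1×604 + 3×493 = 3695
Σ(formed) = 4×D + 4×471 = 1884 + 4D
ΔH = Σ(broken) − Σ(formed) = (3695) − (1884 + 4D) = +1811 − 4D
Setting this equal to −1493 kJ gives 4D = 3304, so D = 826 kJ/mol.

D(C=O) ≈ 826 kJ/mol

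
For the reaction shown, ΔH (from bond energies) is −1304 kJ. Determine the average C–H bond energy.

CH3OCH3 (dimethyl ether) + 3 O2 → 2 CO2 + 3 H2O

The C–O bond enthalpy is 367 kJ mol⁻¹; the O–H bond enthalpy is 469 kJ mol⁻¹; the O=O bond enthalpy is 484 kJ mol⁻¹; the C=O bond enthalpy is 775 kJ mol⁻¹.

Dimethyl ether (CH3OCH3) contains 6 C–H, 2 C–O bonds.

Let D be the C–H bond energy.
Σ(broken) = 6×D + 2×367 + 3×484 = 2186 + 6D
Σ(formed) = 4×775 + 6×469 = 5914
ΔH = Σ(broken) − Σ(formed) = (2186 + 6D) − (5914) = −3728 + 6D
Setting this equal to −1304 kJ gives 6D = 2424, so D = 404 kJ/mol.

D(C–H) ≈ 404 kJ/mol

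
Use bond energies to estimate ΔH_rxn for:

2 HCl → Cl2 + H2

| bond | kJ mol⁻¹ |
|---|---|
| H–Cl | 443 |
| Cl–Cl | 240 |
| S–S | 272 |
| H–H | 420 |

Bonds broken (reactants):
  H–Cl: 2 × 443 = 886
  Σ(broken) = 886 kJ
Bonds formed (products):
  Cl–Cl: 1 × 240 = 240
  H–H: 1 × 420 = 420
  Σ(formed) = 660 kJ
ΔH = Σ(broken) − Σ(formed) = 886 − 660 = +226 kJ

ΔH ≈ +226 kJ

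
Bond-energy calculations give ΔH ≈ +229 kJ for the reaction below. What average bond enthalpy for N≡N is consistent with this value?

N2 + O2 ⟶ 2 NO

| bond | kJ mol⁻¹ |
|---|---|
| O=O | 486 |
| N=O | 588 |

D(N≡N) ≈ 919 kJ/mol

Let D be the N≡N bond energy.
Σ(broken) = 1×D + 1×486 = 486 + D
Σ(formed) = 2×588 = 1176
ΔH = Σ(broken) − Σ(formed) = (486 + D) − (1176) = −690 + D
Setting this equal to +229 kJ gives D = 919 kJ/mol.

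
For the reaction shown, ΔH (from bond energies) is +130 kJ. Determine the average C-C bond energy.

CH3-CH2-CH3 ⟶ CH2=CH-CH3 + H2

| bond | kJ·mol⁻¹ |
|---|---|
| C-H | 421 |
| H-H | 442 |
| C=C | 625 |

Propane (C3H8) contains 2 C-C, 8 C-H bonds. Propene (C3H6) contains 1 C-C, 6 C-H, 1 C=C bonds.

D(C-C) ≈ 355 kJ/mol

Let D be the C-C bond energy.
Σ(broken) = 2×D + 8×421 = 3368 + 2D
Σ(formed) = 1×D + 6×421 + 1×625 + 1×442 = 3593 + D
ΔH = Σ(broken) − Σ(formed) = (3368 + 2D) − (3593 + D) = −225 + D
Setting this equal to +130 kJ gives D = 355 kJ/mol.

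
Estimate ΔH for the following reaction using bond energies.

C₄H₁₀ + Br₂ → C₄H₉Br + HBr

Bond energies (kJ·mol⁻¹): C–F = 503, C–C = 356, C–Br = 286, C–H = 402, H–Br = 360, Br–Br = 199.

ΔH ≈ −45 kJ

Bonds broken (reactants):
  Br–Br: 1 × 199 = 199
  C–C: 3 × 356 = 1068
  C–H: 10 × 402 = 4020
  Σ(broken) = 5287 kJ
Bonds formed (products):
  C–Br: 1 × 286 = 286
  C–C: 3 × 356 = 1068
  C–H: 9 × 402 = 3618
  H–Br: 1 × 360 = 360
  Σ(formed) = 5332 kJ
ΔH = Σ(broken) − Σ(formed) = 5287 − 5332 = −45 kJ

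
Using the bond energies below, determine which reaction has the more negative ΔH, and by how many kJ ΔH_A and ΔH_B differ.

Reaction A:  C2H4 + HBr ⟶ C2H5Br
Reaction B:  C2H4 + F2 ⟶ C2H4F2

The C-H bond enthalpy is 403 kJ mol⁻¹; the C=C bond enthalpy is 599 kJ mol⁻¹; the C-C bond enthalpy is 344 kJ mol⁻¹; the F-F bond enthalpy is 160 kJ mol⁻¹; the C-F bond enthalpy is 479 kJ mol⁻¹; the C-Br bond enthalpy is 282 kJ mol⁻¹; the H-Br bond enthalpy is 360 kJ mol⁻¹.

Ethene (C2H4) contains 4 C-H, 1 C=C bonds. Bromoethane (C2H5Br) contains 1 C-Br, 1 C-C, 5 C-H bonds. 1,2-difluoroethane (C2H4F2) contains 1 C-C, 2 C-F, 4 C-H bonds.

Reaction A:
  Bonds broken (reactants):
    C-H: 4 × 403 = 1612
    C=C: 1 × 599 = 599
    H-Br: 1 × 360 = 360
    Σ(broken) = 2571 kJ
  Bonds formed (products):
    C-Br: 1 × 282 = 282
    C-C: 1 × 344 = 344
    C-H: 5 × 403 = 2015
    Σ(formed) = 2641 kJ
  ΔH_A = 2571 − 2641 = −70 kJ
Reaction B:
  Bonds broken (reactants):
    C-H: 4 × 403 = 1612
    C=C: 1 × 599 = 599
    F-F: 1 × 160 = 160
    Σ(broken) = 2371 kJ
  Bonds formed (products):
    C-C: 1 × 344 = 344
    C-F: 2 × 479 = 958
    C-H: 4 × 403 = 1612
    Σ(formed) = 2914 kJ
  ΔH_B = 2371 − 2914 = −543 kJ
ΔH_A − ΔH_B = +473 kJ, so reaction B has the more negative ΔH; |ΔH_A − ΔH_B| = 473 kJ.

Reaction B, by 473 kJ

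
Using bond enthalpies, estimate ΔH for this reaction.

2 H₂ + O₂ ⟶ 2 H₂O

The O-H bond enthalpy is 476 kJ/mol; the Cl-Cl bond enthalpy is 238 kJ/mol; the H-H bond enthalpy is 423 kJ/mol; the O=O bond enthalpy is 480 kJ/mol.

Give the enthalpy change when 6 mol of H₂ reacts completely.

Bonds broken (reactants):
  H-H: 2 × 423 = 846
  O=O: 1 × 480 = 480
  Σ(broken) = 1326 kJ
Bonds formed (products):
  O-H: 4 × 476 = 1904
  Σ(formed) = 1904 kJ
ΔH = Σ(broken) − Σ(formed) = 1326 − 1904 = −578 kJ
For 3× the reaction as written: 3 × (−578) = −1734 kJ

ΔH = −1734 kJ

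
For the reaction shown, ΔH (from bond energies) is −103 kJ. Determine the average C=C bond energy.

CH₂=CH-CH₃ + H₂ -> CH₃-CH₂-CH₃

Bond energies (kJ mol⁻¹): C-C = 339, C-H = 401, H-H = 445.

D(C=C) ≈ 593 kJ/mol

Let D be the C=C bond energy.
Σ(broken) = 1×339 + 6×401 + 1×D + 1×445 = 3190 + D
Σ(formed) = 2×339 + 8×401 = 3886
ΔH = Σ(broken) − Σ(formed) = (3190 + D) − (3886) = −696 + D
Setting this equal to −103 kJ gives D = 593 kJ/mol.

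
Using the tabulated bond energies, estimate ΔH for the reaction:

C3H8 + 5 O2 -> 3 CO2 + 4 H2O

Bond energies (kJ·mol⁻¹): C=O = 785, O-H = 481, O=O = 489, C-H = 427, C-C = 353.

Bonds broken (reactants):
  C-C: 2 × 353 = 706
  C-H: 8 × 427 = 3416
  O=O: 5 × 489 = 2445
  Σ(broken) = 6567 kJ
Bonds formed (products):
  C=O: 6 × 785 = 4710
  O-H: 8 × 481 = 3848
  Σ(formed) = 8558 kJ
ΔH = Σ(broken) − Σ(formed) = 6567 − 8558 = −1991 kJ

ΔH ≈ −1991 kJ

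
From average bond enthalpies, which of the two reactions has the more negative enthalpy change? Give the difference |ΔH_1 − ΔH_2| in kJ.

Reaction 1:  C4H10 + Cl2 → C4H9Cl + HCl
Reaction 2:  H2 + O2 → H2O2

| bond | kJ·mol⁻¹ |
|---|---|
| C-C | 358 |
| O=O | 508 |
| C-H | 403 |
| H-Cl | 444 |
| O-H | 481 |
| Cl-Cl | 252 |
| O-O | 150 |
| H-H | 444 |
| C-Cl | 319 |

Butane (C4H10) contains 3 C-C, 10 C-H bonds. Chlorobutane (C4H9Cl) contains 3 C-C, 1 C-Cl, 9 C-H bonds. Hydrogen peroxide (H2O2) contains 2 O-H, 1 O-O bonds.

Reaction 2, by 52 kJ

Reaction 1:
  Bonds broken (reactants):
    C-C: 3 × 358 = 1074
    C-H: 10 × 403 = 4030
    Cl-Cl: 1 × 252 = 252
    Σ(broken) = 5356 kJ
  Bonds formed (products):
    C-C: 3 × 358 = 1074
    C-Cl: 1 × 319 = 319
    C-H: 9 × 403 = 3627
    H-Cl: 1 × 444 = 444
    Σ(formed) = 5464 kJ
  ΔH_1 = 5356 − 5464 = −108 kJ
Reaction 2:
  Bonds broken (reactants):
    H-H: 1 × 444 = 444
    O=O: 1 × 508 = 508
    Σ(broken) = 952 kJ
  Bonds formed (products):
    O-H: 2 × 481 = 962
    O-O: 1 × 150 = 150
    Σ(formed) = 1112 kJ
  ΔH_2 = 952 − 1112 = −160 kJ
ΔH_1 − ΔH_2 = +52 kJ, so reaction 2 has the more negative ΔH; |ΔH_1 − ΔH_2| = 52 kJ.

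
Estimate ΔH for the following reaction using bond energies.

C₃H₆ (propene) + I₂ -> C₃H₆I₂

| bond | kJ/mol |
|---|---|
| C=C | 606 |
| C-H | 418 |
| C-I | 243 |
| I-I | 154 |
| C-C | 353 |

ΔH ≈ −79 kJ

Bonds broken (reactants):
  C-C: 1 × 353 = 353
  C-H: 6 × 418 = 2508
  C=C: 1 × 606 = 606
  I-I: 1 × 154 = 154
  Σ(broken) = 3621 kJ
Bonds formed (products):
  C-C: 2 × 353 = 706
  C-H: 6 × 418 = 2508
  C-I: 2 × 243 = 486
  Σ(formed) = 3700 kJ
ΔH = Σ(broken) − Σ(formed) = 3621 − 3700 = −79 kJ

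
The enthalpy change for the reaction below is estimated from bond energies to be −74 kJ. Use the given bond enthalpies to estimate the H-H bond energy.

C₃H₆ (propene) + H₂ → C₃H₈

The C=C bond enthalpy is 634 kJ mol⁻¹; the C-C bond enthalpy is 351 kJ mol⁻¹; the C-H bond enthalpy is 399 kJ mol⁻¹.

D(H-H) ≈ 441 kJ/mol

Let D be the H-H bond energy.
Σ(broken) = 1×351 + 6×399 + 1×634 + 1×D = 3379 + D
Σ(formed) = 2×351 + 8×399 = 3894
ΔH = Σ(broken) − Σ(formed) = (3379 + D) − (3894) = −515 + D
Setting this equal to −74 kJ gives D = 441 kJ/mol.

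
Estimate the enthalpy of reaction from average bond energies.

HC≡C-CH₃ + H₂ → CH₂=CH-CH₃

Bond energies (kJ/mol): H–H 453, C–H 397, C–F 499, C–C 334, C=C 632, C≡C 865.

ΔH ≈ −108 kJ

Bonds broken (reactants):
  C≡C: 1 × 865 = 865
  C–C: 1 × 334 = 334
  C–H: 4 × 397 = 1588
  H–H: 1 × 453 = 453
  Σ(broken) = 3240 kJ
Bonds formed (products):
  C–C: 1 × 334 = 334
  C–H: 6 × 397 = 2382
  C=C: 1 × 632 = 632
  Σ(formed) = 3348 kJ
ΔH = Σ(broken) − Σ(formed) = 3240 − 3348 = −108 kJ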